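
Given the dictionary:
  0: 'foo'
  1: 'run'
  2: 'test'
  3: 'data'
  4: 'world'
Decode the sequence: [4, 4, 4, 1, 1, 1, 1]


Look up each index in the dictionary:
  4 -> 'world'
  4 -> 'world'
  4 -> 'world'
  1 -> 'run'
  1 -> 'run'
  1 -> 'run'
  1 -> 'run'

Decoded: "world world world run run run run"


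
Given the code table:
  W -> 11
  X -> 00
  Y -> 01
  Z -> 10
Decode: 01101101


Decoding:
01 -> Y
10 -> Z
11 -> W
01 -> Y


Result: YZWY


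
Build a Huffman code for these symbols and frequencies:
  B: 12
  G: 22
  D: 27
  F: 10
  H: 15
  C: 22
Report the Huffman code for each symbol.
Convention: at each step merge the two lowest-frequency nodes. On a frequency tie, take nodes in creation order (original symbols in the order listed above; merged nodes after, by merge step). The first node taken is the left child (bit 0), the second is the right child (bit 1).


Huffman tree construction:
Step 1: Merge F(10) + B(12) = 22
Step 2: Merge H(15) + G(22) = 37
Step 3: Merge C(22) + (F+B)(22) = 44
Step 4: Merge D(27) + (H+G)(37) = 64
Step 5: Merge (C+(F+B))(44) + (D+(H+G))(64) = 108
Read each symbol's code off the tree from the root (left child = 0, right child = 1).

Codes:
  B: 011 (length 3)
  G: 111 (length 3)
  D: 10 (length 2)
  F: 010 (length 3)
  H: 110 (length 3)
  C: 00 (length 2)
Average code length: 275/108 = 2.5463 bits/symbol


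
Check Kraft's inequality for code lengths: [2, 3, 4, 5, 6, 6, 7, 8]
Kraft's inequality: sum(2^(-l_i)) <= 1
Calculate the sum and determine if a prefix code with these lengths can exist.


Sum = 2^(-2) + 2^(-3) + 2^(-4) + 2^(-5) + 2^(-6) + 2^(-6) + 2^(-7) + 2^(-8)
    = 0.25 + 0.125 + 0.0625 + 0.03125 + 0.015625 + 0.015625 + 0.0078125 + 0.00390625
    = 131/256 = 0.51171875
Since 0.51171875 <= 1, Kraft's inequality IS satisfied.
A prefix code with these lengths CAN exist.

Kraft sum = 0.51171875. Satisfied.


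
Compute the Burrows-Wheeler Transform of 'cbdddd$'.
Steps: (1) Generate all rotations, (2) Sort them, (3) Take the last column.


Rotations (sorted):
  0: $cbdddd -> last char: d
  1: bdddd$c -> last char: c
  2: cbdddd$ -> last char: $
  3: d$cbddd -> last char: d
  4: dd$cbdd -> last char: d
  5: ddd$cbd -> last char: d
  6: dddd$cb -> last char: b


BWT = dc$dddb


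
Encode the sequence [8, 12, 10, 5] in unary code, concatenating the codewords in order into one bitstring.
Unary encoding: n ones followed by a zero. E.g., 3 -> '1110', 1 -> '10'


Encode each number as n ones followed by a terminating 0:
  8 -> 111111110 (9 bits)
  12 -> 1111111111110 (13 bits)
  10 -> 11111111110 (11 bits)
  5 -> 111110 (6 bits)
Total length = 9 + 13 + 11 + 6 = 39 bits.

Unary([8, 12, 10, 5]) = 111111110111111111111011111111110111110 (39 bits)


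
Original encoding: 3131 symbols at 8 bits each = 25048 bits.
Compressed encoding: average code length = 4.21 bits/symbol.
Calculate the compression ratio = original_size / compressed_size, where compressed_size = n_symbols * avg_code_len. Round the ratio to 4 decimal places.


original_size = n_symbols * orig_bits = 3131 * 8 = 25048 bits
compressed_size = n_symbols * avg_code_len = 3131 * 4.21 = 13181.51 bits
ratio = original_size / compressed_size = 25048 / 13181.51 = 1.9002

Compression ratio = 1.9002


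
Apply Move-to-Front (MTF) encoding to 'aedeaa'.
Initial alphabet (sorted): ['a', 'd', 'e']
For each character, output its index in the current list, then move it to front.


MTF encoding:
'a': index 0 in ['a', 'd', 'e'] -> ['a', 'd', 'e']
'e': index 2 in ['a', 'd', 'e'] -> ['e', 'a', 'd']
'd': index 2 in ['e', 'a', 'd'] -> ['d', 'e', 'a']
'e': index 1 in ['d', 'e', 'a'] -> ['e', 'd', 'a']
'a': index 2 in ['e', 'd', 'a'] -> ['a', 'e', 'd']
'a': index 0 in ['a', 'e', 'd'] -> ['a', 'e', 'd']


Output: [0, 2, 2, 1, 2, 0]


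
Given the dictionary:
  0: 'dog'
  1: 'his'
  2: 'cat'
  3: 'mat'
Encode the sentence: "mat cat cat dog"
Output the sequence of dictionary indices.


Look up each word in the dictionary:
  'mat' -> 3
  'cat' -> 2
  'cat' -> 2
  'dog' -> 0

Encoded: [3, 2, 2, 0]


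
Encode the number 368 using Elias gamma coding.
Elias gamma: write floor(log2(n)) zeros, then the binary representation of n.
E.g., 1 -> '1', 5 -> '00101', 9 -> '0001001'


num_bits = floor(log2(368)) + 1 = 9
leading_zeros = num_bits - 1 = 8
binary(368) = 101110000

Elias gamma(368) = '00000000' + '101110000' = 00000000101110000 (17 bits)


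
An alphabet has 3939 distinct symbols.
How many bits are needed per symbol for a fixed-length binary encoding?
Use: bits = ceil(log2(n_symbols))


log2(3939) = 11.9436
Bracket: 2^11 = 2048 < 3939 <= 2^12 = 4096
So ceil(log2(3939)) = 12

bits = ceil(log2(3939)) = ceil(11.9436) = 12 bits


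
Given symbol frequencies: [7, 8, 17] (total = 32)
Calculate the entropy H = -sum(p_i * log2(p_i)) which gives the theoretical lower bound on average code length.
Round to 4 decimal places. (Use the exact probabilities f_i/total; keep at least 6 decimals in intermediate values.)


Per-symbol terms -p_i * log2(p_i) with p_i = f_i/32:
  p = 7/32 = 0.218750: log2(p) = -2.192645, -p*log2(p) = 0.479641
  p = 8/32 = 0.250000: log2(p) = -2.000000, -p*log2(p) = 0.500000
  p = 17/32 = 0.531250: log2(p) = -0.912537, -p*log2(p) = 0.484785
H = 0.479641 + 0.500000 + 0.484785 = 1.464426

H = 1.4644 bits/symbol


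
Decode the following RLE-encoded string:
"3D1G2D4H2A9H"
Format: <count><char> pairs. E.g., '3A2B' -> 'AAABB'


Expanding each <count><char> pair:
  3D -> 'DDD'
  1G -> 'G'
  2D -> 'DD'
  4H -> 'HHHH'
  2A -> 'AA'
  9H -> 'HHHHHHHHH'

Decoded = DDDGDDHHHHAAHHHHHHHHH


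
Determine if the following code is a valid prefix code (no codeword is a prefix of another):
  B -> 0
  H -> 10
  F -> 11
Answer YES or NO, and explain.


Checking each pair (does one codeword prefix another?):
  B='0' vs H='10': no prefix
  B='0' vs F='11': no prefix
  H='10' vs B='0': no prefix
  H='10' vs F='11': no prefix
  F='11' vs B='0': no prefix
  F='11' vs H='10': no prefix
No violation found over all pairs.

YES -- this is a valid prefix code. No codeword is a prefix of any other codeword.


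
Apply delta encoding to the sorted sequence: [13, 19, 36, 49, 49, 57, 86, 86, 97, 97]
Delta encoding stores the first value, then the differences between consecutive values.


First value: 13
Deltas:
  19 - 13 = 6
  36 - 19 = 17
  49 - 36 = 13
  49 - 49 = 0
  57 - 49 = 8
  86 - 57 = 29
  86 - 86 = 0
  97 - 86 = 11
  97 - 97 = 0


Delta encoded: [13, 6, 17, 13, 0, 8, 29, 0, 11, 0]


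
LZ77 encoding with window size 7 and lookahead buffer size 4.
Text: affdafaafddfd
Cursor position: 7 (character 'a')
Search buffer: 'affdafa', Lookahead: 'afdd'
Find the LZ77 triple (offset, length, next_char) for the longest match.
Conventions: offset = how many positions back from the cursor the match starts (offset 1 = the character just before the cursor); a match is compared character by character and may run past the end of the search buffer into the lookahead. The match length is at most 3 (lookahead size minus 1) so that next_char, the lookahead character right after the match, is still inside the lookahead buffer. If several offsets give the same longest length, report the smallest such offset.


Try each offset into the search buffer:
  offset=1 (pos 6, char 'a'): match length 1
  offset=2 (pos 5, char 'f'): match length 0
  offset=3 (pos 4, char 'a'): match length 2
  offset=4 (pos 3, char 'd'): match length 0
  offset=5 (pos 2, char 'f'): match length 0
  offset=6 (pos 1, char 'f'): match length 0
  offset=7 (pos 0, char 'a'): match length 2
Longest match has length 2, found at offsets 3, 7; take the smallest, offset 3.
next_char = character at position 7 + 2 = 9 -> 'd'

Best match: offset=3, length=2 (matching 'af' starting at position 4)
LZ77 triple: (3, 2, 'd')


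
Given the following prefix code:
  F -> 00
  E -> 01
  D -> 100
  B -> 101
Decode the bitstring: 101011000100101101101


Decoding step by step:
Bits 101 -> B
Bits 01 -> E
Bits 100 -> D
Bits 01 -> E
Bits 00 -> F
Bits 101 -> B
Bits 101 -> B
Bits 101 -> B


Decoded message: BEDEFBBB


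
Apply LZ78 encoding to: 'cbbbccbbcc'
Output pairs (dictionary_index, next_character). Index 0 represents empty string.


LZ78 encoding steps:
Dictionary: {0: ''}
Step 1: w='' (idx 0), next='c' -> output (0, 'c'), add 'c' as idx 1
Step 2: w='' (idx 0), next='b' -> output (0, 'b'), add 'b' as idx 2
Step 3: w='b' (idx 2), next='b' -> output (2, 'b'), add 'bb' as idx 3
Step 4: w='c' (idx 1), next='c' -> output (1, 'c'), add 'cc' as idx 4
Step 5: w='bb' (idx 3), next='c' -> output (3, 'c'), add 'bbc' as idx 5
Step 6: w='c' (idx 1), end of input -> output (1, '')


Encoded: [(0, 'c'), (0, 'b'), (2, 'b'), (1, 'c'), (3, 'c'), (1, '')]


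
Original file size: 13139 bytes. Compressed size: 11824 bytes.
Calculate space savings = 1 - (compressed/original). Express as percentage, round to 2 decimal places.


ratio = compressed/original = 11824/13139 = 0.899916
savings = 1 - ratio = 1 - 0.899916 = 0.100084
as a percentage: 0.100084 * 100 = 10.01%

Space savings = 1 - 11824/13139 = 10.01%


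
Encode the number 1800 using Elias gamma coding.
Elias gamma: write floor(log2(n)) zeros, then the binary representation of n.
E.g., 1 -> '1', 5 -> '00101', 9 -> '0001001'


num_bits = floor(log2(1800)) + 1 = 11
leading_zeros = num_bits - 1 = 10
binary(1800) = 11100001000

Elias gamma(1800) = '0000000000' + '11100001000' = 000000000011100001000 (21 bits)


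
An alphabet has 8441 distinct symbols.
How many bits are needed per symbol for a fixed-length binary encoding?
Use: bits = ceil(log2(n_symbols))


log2(8441) = 13.0432
Bracket: 2^13 = 8192 < 8441 <= 2^14 = 16384
So ceil(log2(8441)) = 14

bits = ceil(log2(8441)) = ceil(13.0432) = 14 bits


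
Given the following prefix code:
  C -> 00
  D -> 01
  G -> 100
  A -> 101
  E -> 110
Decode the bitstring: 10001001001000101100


Decoding step by step:
Bits 100 -> G
Bits 01 -> D
Bits 00 -> C
Bits 100 -> G
Bits 100 -> G
Bits 01 -> D
Bits 01 -> D
Bits 100 -> G


Decoded message: GDCGGDDG


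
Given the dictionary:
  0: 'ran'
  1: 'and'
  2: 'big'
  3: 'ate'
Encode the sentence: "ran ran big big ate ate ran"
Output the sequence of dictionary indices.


Look up each word in the dictionary:
  'ran' -> 0
  'ran' -> 0
  'big' -> 2
  'big' -> 2
  'ate' -> 3
  'ate' -> 3
  'ran' -> 0

Encoded: [0, 0, 2, 2, 3, 3, 0]


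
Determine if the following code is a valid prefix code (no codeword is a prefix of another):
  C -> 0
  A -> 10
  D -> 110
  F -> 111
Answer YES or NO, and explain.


Checking each pair (does one codeword prefix another?):
  C='0' vs A='10': no prefix
  C='0' vs D='110': no prefix
  C='0' vs F='111': no prefix
  A='10' vs C='0': no prefix
  A='10' vs D='110': no prefix
  A='10' vs F='111': no prefix
  D='110' vs C='0': no prefix
  D='110' vs A='10': no prefix
  D='110' vs F='111': no prefix
  F='111' vs C='0': no prefix
  F='111' vs A='10': no prefix
  F='111' vs D='110': no prefix
No violation found over all pairs.

YES -- this is a valid prefix code. No codeword is a prefix of any other codeword.


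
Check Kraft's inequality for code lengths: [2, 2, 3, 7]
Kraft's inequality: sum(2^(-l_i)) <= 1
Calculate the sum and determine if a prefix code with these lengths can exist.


Sum = 2^(-2) + 2^(-2) + 2^(-3) + 2^(-7)
    = 0.25 + 0.25 + 0.125 + 0.0078125
    = 81/128 = 0.6328125
Since 0.6328125 <= 1, Kraft's inequality IS satisfied.
A prefix code with these lengths CAN exist.

Kraft sum = 0.6328125. Satisfied.


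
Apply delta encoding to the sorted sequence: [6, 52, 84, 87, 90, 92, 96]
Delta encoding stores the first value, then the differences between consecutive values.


First value: 6
Deltas:
  52 - 6 = 46
  84 - 52 = 32
  87 - 84 = 3
  90 - 87 = 3
  92 - 90 = 2
  96 - 92 = 4


Delta encoded: [6, 46, 32, 3, 3, 2, 4]


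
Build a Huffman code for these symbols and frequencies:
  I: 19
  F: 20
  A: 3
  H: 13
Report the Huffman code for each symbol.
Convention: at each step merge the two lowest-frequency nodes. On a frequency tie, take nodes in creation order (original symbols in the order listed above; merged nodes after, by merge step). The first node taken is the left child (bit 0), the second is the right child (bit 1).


Huffman tree construction:
Step 1: Merge A(3) + H(13) = 16
Step 2: Merge (A+H)(16) + I(19) = 35
Step 3: Merge F(20) + ((A+H)+I)(35) = 55
Read each symbol's code off the tree from the root (left child = 0, right child = 1).

Codes:
  I: 11 (length 2)
  F: 0 (length 1)
  A: 100 (length 3)
  H: 101 (length 3)
Average code length: 106/55 = 1.9273 bits/symbol


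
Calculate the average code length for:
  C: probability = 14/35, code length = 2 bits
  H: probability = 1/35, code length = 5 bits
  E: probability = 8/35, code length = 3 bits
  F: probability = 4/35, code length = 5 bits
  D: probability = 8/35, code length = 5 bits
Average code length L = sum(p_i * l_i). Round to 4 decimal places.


Weighted contributions p_i * l_i:
  C: (14/35) * 2 = 28/35
  H: (1/35) * 5 = 5/35
  E: (8/35) * 3 = 24/35
  F: (4/35) * 5 = 20/35
  D: (8/35) * 5 = 40/35
Sum = (28 + 5 + 24 + 20 + 40)/35 = 117/35

L = 117/35 = 3.3429 bits/symbol


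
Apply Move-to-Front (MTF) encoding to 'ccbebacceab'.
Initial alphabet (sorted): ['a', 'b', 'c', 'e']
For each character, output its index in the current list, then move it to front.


MTF encoding:
'c': index 2 in ['a', 'b', 'c', 'e'] -> ['c', 'a', 'b', 'e']
'c': index 0 in ['c', 'a', 'b', 'e'] -> ['c', 'a', 'b', 'e']
'b': index 2 in ['c', 'a', 'b', 'e'] -> ['b', 'c', 'a', 'e']
'e': index 3 in ['b', 'c', 'a', 'e'] -> ['e', 'b', 'c', 'a']
'b': index 1 in ['e', 'b', 'c', 'a'] -> ['b', 'e', 'c', 'a']
'a': index 3 in ['b', 'e', 'c', 'a'] -> ['a', 'b', 'e', 'c']
'c': index 3 in ['a', 'b', 'e', 'c'] -> ['c', 'a', 'b', 'e']
'c': index 0 in ['c', 'a', 'b', 'e'] -> ['c', 'a', 'b', 'e']
'e': index 3 in ['c', 'a', 'b', 'e'] -> ['e', 'c', 'a', 'b']
'a': index 2 in ['e', 'c', 'a', 'b'] -> ['a', 'e', 'c', 'b']
'b': index 3 in ['a', 'e', 'c', 'b'] -> ['b', 'a', 'e', 'c']


Output: [2, 0, 2, 3, 1, 3, 3, 0, 3, 2, 3]


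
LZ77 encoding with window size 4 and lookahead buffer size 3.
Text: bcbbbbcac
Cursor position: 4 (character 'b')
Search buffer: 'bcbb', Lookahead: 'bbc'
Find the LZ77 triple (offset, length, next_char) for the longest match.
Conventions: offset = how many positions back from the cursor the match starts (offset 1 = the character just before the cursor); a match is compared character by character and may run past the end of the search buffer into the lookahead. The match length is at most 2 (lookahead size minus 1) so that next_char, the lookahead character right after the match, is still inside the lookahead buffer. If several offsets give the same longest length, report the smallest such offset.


Try each offset into the search buffer:
  offset=1 (pos 3, char 'b'): match length 2
  offset=2 (pos 2, char 'b'): match length 2
  offset=3 (pos 1, char 'c'): match length 0
  offset=4 (pos 0, char 'b'): match length 1
Longest match has length 2, found at offsets 1, 2; take the smallest, offset 1.
next_char = character at position 4 + 2 = 6 -> 'c'

Best match: offset=1, length=2 (matching 'bb' starting at position 3)
LZ77 triple: (1, 2, 'c')


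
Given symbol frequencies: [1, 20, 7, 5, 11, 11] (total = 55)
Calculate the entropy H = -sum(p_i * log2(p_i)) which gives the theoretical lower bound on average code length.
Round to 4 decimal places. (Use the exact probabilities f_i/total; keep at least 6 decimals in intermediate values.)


Per-symbol terms -p_i * log2(p_i) with p_i = f_i/55:
  p = 1/55 = 0.018182: log2(p) = -5.781360, -p*log2(p) = 0.105116
  p = 20/55 = 0.363636: log2(p) = -1.459432, -p*log2(p) = 0.530702
  p = 7/55 = 0.127273: log2(p) = -2.974005, -p*log2(p) = 0.378510
  p = 5/55 = 0.090909: log2(p) = -3.459432, -p*log2(p) = 0.314494
  p = 11/55 = 0.200000: log2(p) = -2.321928, -p*log2(p) = 0.464386
  p = 11/55 = 0.200000: log2(p) = -2.321928, -p*log2(p) = 0.464386
H = 0.105116 + 0.530702 + 0.378510 + 0.314494 + 0.464386 + 0.464386 = 2.257594

H = 2.2576 bits/symbol


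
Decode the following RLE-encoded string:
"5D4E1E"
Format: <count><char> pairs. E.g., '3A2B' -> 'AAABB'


Expanding each <count><char> pair:
  5D -> 'DDDDD'
  4E -> 'EEEE'
  1E -> 'E'

Decoded = DDDDDEEEEE


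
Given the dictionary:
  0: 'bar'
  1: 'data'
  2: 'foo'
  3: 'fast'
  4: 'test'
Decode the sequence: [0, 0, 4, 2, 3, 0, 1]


Look up each index in the dictionary:
  0 -> 'bar'
  0 -> 'bar'
  4 -> 'test'
  2 -> 'foo'
  3 -> 'fast'
  0 -> 'bar'
  1 -> 'data'

Decoded: "bar bar test foo fast bar data"


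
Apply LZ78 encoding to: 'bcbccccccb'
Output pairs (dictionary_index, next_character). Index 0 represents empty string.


LZ78 encoding steps:
Dictionary: {0: ''}
Step 1: w='' (idx 0), next='b' -> output (0, 'b'), add 'b' as idx 1
Step 2: w='' (idx 0), next='c' -> output (0, 'c'), add 'c' as idx 2
Step 3: w='b' (idx 1), next='c' -> output (1, 'c'), add 'bc' as idx 3
Step 4: w='c' (idx 2), next='c' -> output (2, 'c'), add 'cc' as idx 4
Step 5: w='cc' (idx 4), next='c' -> output (4, 'c'), add 'ccc' as idx 5
Step 6: w='b' (idx 1), end of input -> output (1, '')


Encoded: [(0, 'b'), (0, 'c'), (1, 'c'), (2, 'c'), (4, 'c'), (1, '')]


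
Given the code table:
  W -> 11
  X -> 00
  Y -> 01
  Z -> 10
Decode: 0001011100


Decoding:
00 -> X
01 -> Y
01 -> Y
11 -> W
00 -> X


Result: XYYWX


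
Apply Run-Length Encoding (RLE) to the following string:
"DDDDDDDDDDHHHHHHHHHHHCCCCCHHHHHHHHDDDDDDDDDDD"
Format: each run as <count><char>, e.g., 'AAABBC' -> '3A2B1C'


Scanning runs left to right:
  i=0: run of 'D' x 10 -> '10D'
  i=10: run of 'H' x 11 -> '11H'
  i=21: run of 'C' x 5 -> '5C'
  i=26: run of 'H' x 8 -> '8H'
  i=34: run of 'D' x 11 -> '11D'

RLE = 10D11H5C8H11D


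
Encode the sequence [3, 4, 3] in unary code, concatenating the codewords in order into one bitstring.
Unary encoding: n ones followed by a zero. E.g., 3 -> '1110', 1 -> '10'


Encode each number as n ones followed by a terminating 0:
  3 -> 1110 (4 bits)
  4 -> 11110 (5 bits)
  3 -> 1110 (4 bits)
Total length = 4 + 5 + 4 = 13 bits.

Unary([3, 4, 3]) = 1110111101110 (13 bits)


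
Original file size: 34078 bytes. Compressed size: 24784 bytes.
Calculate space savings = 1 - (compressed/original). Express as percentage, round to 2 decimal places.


ratio = compressed/original = 24784/34078 = 0.727273
savings = 1 - ratio = 1 - 0.727273 = 0.272727
as a percentage: 0.272727 * 100 = 27.27%

Space savings = 1 - 24784/34078 = 27.27%


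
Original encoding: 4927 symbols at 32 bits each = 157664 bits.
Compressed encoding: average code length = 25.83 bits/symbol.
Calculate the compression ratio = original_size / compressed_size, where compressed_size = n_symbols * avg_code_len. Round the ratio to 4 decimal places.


original_size = n_symbols * orig_bits = 4927 * 32 = 157664 bits
compressed_size = n_symbols * avg_code_len = 4927 * 25.83 = 127264.41 bits
ratio = original_size / compressed_size = 157664 / 127264.41 = 1.2389

Compression ratio = 1.2389


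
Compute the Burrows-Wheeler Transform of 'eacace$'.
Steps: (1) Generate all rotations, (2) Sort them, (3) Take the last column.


Rotations (sorted):
  0: $eacace -> last char: e
  1: acace$e -> last char: e
  2: ace$eac -> last char: c
  3: cace$ea -> last char: a
  4: ce$eaca -> last char: a
  5: e$eacac -> last char: c
  6: eacace$ -> last char: $


BWT = eecaac$


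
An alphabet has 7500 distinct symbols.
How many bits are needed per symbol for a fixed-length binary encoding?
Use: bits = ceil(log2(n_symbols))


log2(7500) = 12.8727
Bracket: 2^12 = 4096 < 7500 <= 2^13 = 8192
So ceil(log2(7500)) = 13

bits = ceil(log2(7500)) = ceil(12.8727) = 13 bits


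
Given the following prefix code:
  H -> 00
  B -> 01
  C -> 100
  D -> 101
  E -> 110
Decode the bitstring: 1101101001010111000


Decoding step by step:
Bits 110 -> E
Bits 110 -> E
Bits 100 -> C
Bits 101 -> D
Bits 01 -> B
Bits 110 -> E
Bits 00 -> H


Decoded message: EECDBEH


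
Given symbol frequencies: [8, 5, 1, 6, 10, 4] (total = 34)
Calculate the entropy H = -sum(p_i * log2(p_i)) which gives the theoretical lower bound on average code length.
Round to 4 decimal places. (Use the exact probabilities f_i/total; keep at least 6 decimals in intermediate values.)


Per-symbol terms -p_i * log2(p_i) with p_i = f_i/34:
  p = 8/34 = 0.235294: log2(p) = -2.087463, -p*log2(p) = 0.491168
  p = 5/34 = 0.147059: log2(p) = -2.765535, -p*log2(p) = 0.406696
  p = 1/34 = 0.029412: log2(p) = -5.087463, -p*log2(p) = 0.149631
  p = 6/34 = 0.176471: log2(p) = -2.502500, -p*log2(p) = 0.441618
  p = 10/34 = 0.294118: log2(p) = -1.765535, -p*log2(p) = 0.519275
  p = 4/34 = 0.117647: log2(p) = -3.087463, -p*log2(p) = 0.363231
H = 0.491168 + 0.406696 + 0.149631 + 0.441618 + 0.519275 + 0.363231 = 2.371619

H = 2.3716 bits/symbol


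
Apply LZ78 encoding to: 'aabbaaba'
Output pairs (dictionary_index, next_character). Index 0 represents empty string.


LZ78 encoding steps:
Dictionary: {0: ''}
Step 1: w='' (idx 0), next='a' -> output (0, 'a'), add 'a' as idx 1
Step 2: w='a' (idx 1), next='b' -> output (1, 'b'), add 'ab' as idx 2
Step 3: w='' (idx 0), next='b' -> output (0, 'b'), add 'b' as idx 3
Step 4: w='a' (idx 1), next='a' -> output (1, 'a'), add 'aa' as idx 4
Step 5: w='b' (idx 3), next='a' -> output (3, 'a'), add 'ba' as idx 5


Encoded: [(0, 'a'), (1, 'b'), (0, 'b'), (1, 'a'), (3, 'a')]


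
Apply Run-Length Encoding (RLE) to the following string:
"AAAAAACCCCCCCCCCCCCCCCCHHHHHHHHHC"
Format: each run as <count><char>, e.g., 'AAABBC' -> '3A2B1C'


Scanning runs left to right:
  i=0: run of 'A' x 6 -> '6A'
  i=6: run of 'C' x 17 -> '17C'
  i=23: run of 'H' x 9 -> '9H'
  i=32: run of 'C' x 1 -> '1C'

RLE = 6A17C9H1C


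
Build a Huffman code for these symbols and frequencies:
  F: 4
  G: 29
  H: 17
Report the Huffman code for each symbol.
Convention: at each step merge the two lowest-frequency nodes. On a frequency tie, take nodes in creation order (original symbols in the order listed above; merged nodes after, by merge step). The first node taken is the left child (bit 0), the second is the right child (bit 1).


Huffman tree construction:
Step 1: Merge F(4) + H(17) = 21
Step 2: Merge (F+H)(21) + G(29) = 50
Read each symbol's code off the tree from the root (left child = 0, right child = 1).

Codes:
  F: 00 (length 2)
  G: 1 (length 1)
  H: 01 (length 2)
Average code length: 71/50 = 1.4200 bits/symbol


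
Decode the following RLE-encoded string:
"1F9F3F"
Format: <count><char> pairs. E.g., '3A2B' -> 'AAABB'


Expanding each <count><char> pair:
  1F -> 'F'
  9F -> 'FFFFFFFFF'
  3F -> 'FFF'

Decoded = FFFFFFFFFFFFF


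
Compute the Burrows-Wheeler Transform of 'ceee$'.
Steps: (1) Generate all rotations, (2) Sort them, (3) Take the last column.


Rotations (sorted):
  0: $ceee -> last char: e
  1: ceee$ -> last char: $
  2: e$cee -> last char: e
  3: ee$ce -> last char: e
  4: eee$c -> last char: c


BWT = e$eec


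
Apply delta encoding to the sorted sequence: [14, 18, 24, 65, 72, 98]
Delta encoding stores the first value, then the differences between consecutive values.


First value: 14
Deltas:
  18 - 14 = 4
  24 - 18 = 6
  65 - 24 = 41
  72 - 65 = 7
  98 - 72 = 26


Delta encoded: [14, 4, 6, 41, 7, 26]


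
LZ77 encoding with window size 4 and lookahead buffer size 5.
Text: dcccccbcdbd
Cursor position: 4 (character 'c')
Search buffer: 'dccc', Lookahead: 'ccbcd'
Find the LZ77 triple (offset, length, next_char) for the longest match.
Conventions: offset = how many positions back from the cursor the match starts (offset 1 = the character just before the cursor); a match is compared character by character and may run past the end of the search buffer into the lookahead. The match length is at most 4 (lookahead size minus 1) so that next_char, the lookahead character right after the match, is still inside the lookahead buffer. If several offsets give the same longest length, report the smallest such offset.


Try each offset into the search buffer:
  offset=1 (pos 3, char 'c'): match length 2
  offset=2 (pos 2, char 'c'): match length 2
  offset=3 (pos 1, char 'c'): match length 2
  offset=4 (pos 0, char 'd'): match length 0
Longest match has length 2, found at offsets 1, 2, 3; take the smallest, offset 1.
next_char = character at position 4 + 2 = 6 -> 'b'

Best match: offset=1, length=2 (matching 'cc' starting at position 3)
LZ77 triple: (1, 2, 'b')


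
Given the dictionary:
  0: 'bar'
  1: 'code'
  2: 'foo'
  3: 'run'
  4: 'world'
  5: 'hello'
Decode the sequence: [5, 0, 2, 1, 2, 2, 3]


Look up each index in the dictionary:
  5 -> 'hello'
  0 -> 'bar'
  2 -> 'foo'
  1 -> 'code'
  2 -> 'foo'
  2 -> 'foo'
  3 -> 'run'

Decoded: "hello bar foo code foo foo run"


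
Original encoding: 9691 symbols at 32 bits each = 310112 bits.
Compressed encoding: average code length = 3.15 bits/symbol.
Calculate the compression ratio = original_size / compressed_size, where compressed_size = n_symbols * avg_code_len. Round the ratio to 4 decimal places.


original_size = n_symbols * orig_bits = 9691 * 32 = 310112 bits
compressed_size = n_symbols * avg_code_len = 9691 * 3.15 = 30526.65 bits
ratio = original_size / compressed_size = 310112 / 30526.65 = 10.1587

Compression ratio = 10.1587


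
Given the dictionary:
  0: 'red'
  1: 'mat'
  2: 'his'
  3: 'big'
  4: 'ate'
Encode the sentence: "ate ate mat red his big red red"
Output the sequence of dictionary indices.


Look up each word in the dictionary:
  'ate' -> 4
  'ate' -> 4
  'mat' -> 1
  'red' -> 0
  'his' -> 2
  'big' -> 3
  'red' -> 0
  'red' -> 0

Encoded: [4, 4, 1, 0, 2, 3, 0, 0]


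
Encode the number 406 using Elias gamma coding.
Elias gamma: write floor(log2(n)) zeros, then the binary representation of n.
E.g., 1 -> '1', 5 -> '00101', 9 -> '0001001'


num_bits = floor(log2(406)) + 1 = 9
leading_zeros = num_bits - 1 = 8
binary(406) = 110010110

Elias gamma(406) = '00000000' + '110010110' = 00000000110010110 (17 bits)


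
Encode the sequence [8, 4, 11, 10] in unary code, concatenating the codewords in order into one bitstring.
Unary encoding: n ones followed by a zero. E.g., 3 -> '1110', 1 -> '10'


Encode each number as n ones followed by a terminating 0:
  8 -> 111111110 (9 bits)
  4 -> 11110 (5 bits)
  11 -> 111111111110 (12 bits)
  10 -> 11111111110 (11 bits)
Total length = 9 + 5 + 12 + 11 = 37 bits.

Unary([8, 4, 11, 10]) = 1111111101111011111111111011111111110 (37 bits)


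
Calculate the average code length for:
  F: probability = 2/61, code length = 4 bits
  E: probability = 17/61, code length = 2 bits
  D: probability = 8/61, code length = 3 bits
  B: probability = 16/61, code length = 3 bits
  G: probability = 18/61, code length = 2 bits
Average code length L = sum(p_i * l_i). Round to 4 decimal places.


Weighted contributions p_i * l_i:
  F: (2/61) * 4 = 8/61
  E: (17/61) * 2 = 34/61
  D: (8/61) * 3 = 24/61
  B: (16/61) * 3 = 48/61
  G: (18/61) * 2 = 36/61
Sum = (8 + 34 + 24 + 48 + 36)/61 = 150/61

L = 150/61 = 2.4590 bits/symbol


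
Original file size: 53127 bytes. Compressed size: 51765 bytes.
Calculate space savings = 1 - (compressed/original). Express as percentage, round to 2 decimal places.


ratio = compressed/original = 51765/53127 = 0.974363
savings = 1 - ratio = 1 - 0.974363 = 0.025637
as a percentage: 0.025637 * 100 = 2.56%

Space savings = 1 - 51765/53127 = 2.56%


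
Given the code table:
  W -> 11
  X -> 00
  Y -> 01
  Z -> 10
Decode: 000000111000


Decoding:
00 -> X
00 -> X
00 -> X
11 -> W
10 -> Z
00 -> X


Result: XXXWZX


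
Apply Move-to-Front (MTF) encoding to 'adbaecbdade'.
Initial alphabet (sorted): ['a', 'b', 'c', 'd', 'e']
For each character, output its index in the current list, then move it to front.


MTF encoding:
'a': index 0 in ['a', 'b', 'c', 'd', 'e'] -> ['a', 'b', 'c', 'd', 'e']
'd': index 3 in ['a', 'b', 'c', 'd', 'e'] -> ['d', 'a', 'b', 'c', 'e']
'b': index 2 in ['d', 'a', 'b', 'c', 'e'] -> ['b', 'd', 'a', 'c', 'e']
'a': index 2 in ['b', 'd', 'a', 'c', 'e'] -> ['a', 'b', 'd', 'c', 'e']
'e': index 4 in ['a', 'b', 'd', 'c', 'e'] -> ['e', 'a', 'b', 'd', 'c']
'c': index 4 in ['e', 'a', 'b', 'd', 'c'] -> ['c', 'e', 'a', 'b', 'd']
'b': index 3 in ['c', 'e', 'a', 'b', 'd'] -> ['b', 'c', 'e', 'a', 'd']
'd': index 4 in ['b', 'c', 'e', 'a', 'd'] -> ['d', 'b', 'c', 'e', 'a']
'a': index 4 in ['d', 'b', 'c', 'e', 'a'] -> ['a', 'd', 'b', 'c', 'e']
'd': index 1 in ['a', 'd', 'b', 'c', 'e'] -> ['d', 'a', 'b', 'c', 'e']
'e': index 4 in ['d', 'a', 'b', 'c', 'e'] -> ['e', 'd', 'a', 'b', 'c']


Output: [0, 3, 2, 2, 4, 4, 3, 4, 4, 1, 4]


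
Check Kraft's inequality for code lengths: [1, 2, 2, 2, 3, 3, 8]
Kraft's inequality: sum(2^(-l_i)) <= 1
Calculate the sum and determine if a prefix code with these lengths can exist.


Sum = 2^(-1) + 2^(-2) + 2^(-2) + 2^(-2) + 2^(-3) + 2^(-3) + 2^(-8)
    = 0.5 + 0.25 + 0.25 + 0.25 + 0.125 + 0.125 + 0.00390625
    = 385/256 = 1.50390625
Since 1.50390625 > 1, Kraft's inequality is NOT satisfied.
A prefix code with these lengths CANNOT exist.

Kraft sum = 1.50390625. Not satisfied.


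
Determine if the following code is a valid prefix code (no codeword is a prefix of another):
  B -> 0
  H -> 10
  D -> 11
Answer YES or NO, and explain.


Checking each pair (does one codeword prefix another?):
  B='0' vs H='10': no prefix
  B='0' vs D='11': no prefix
  H='10' vs B='0': no prefix
  H='10' vs D='11': no prefix
  D='11' vs B='0': no prefix
  D='11' vs H='10': no prefix
No violation found over all pairs.

YES -- this is a valid prefix code. No codeword is a prefix of any other codeword.


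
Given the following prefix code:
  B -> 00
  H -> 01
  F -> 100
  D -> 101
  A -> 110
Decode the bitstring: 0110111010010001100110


Decoding step by step:
Bits 01 -> H
Bits 101 -> D
Bits 110 -> A
Bits 100 -> F
Bits 100 -> F
Bits 01 -> H
Bits 100 -> F
Bits 110 -> A


Decoded message: HDAFFHFA


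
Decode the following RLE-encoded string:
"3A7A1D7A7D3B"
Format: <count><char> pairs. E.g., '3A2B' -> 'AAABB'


Expanding each <count><char> pair:
  3A -> 'AAA'
  7A -> 'AAAAAAA'
  1D -> 'D'
  7A -> 'AAAAAAA'
  7D -> 'DDDDDDD'
  3B -> 'BBB'

Decoded = AAAAAAAAAADAAAAAAADDDDDDDBBB


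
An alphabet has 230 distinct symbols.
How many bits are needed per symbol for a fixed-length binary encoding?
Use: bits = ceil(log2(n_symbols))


log2(230) = 7.8455
Bracket: 2^7 = 128 < 230 <= 2^8 = 256
So ceil(log2(230)) = 8

bits = ceil(log2(230)) = ceil(7.8455) = 8 bits


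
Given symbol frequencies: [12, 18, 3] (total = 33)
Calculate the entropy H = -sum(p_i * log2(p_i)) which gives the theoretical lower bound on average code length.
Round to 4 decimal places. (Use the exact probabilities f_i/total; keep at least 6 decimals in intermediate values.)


Per-symbol terms -p_i * log2(p_i) with p_i = f_i/33:
  p = 12/33 = 0.363636: log2(p) = -1.459432, -p*log2(p) = 0.530702
  p = 18/33 = 0.545455: log2(p) = -0.874469, -p*log2(p) = 0.476983
  p = 3/33 = 0.090909: log2(p) = -3.459432, -p*log2(p) = 0.314494
H = 0.530702 + 0.476983 + 0.314494 = 1.322179

H = 1.3222 bits/symbol


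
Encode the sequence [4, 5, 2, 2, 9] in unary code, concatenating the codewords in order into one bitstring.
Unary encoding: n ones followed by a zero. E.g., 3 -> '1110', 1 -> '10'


Encode each number as n ones followed by a terminating 0:
  4 -> 11110 (5 bits)
  5 -> 111110 (6 bits)
  2 -> 110 (3 bits)
  2 -> 110 (3 bits)
  9 -> 1111111110 (10 bits)
Total length = 5 + 6 + 3 + 3 + 10 = 27 bits.

Unary([4, 5, 2, 2, 9]) = 111101111101101101111111110 (27 bits)


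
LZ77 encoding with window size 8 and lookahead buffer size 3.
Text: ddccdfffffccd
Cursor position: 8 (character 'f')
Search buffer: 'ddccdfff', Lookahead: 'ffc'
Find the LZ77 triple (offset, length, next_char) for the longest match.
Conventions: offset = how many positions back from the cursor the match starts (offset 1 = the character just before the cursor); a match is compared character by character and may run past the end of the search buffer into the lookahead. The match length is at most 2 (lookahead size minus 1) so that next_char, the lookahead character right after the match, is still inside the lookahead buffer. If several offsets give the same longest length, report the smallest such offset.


Try each offset into the search buffer:
  offset=1 (pos 7, char 'f'): match length 2
  offset=2 (pos 6, char 'f'): match length 2
  offset=3 (pos 5, char 'f'): match length 2
  offset=4 (pos 4, char 'd'): match length 0
  offset=5 (pos 3, char 'c'): match length 0
  offset=6 (pos 2, char 'c'): match length 0
  offset=7 (pos 1, char 'd'): match length 0
  offset=8 (pos 0, char 'd'): match length 0
Longest match has length 2, found at offsets 1, 2, 3; take the smallest, offset 1.
next_char = character at position 8 + 2 = 10 -> 'c'

Best match: offset=1, length=2 (matching 'ff' starting at position 7)
LZ77 triple: (1, 2, 'c')


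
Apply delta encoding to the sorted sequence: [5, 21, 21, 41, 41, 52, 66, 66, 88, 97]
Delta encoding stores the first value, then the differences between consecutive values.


First value: 5
Deltas:
  21 - 5 = 16
  21 - 21 = 0
  41 - 21 = 20
  41 - 41 = 0
  52 - 41 = 11
  66 - 52 = 14
  66 - 66 = 0
  88 - 66 = 22
  97 - 88 = 9


Delta encoded: [5, 16, 0, 20, 0, 11, 14, 0, 22, 9]


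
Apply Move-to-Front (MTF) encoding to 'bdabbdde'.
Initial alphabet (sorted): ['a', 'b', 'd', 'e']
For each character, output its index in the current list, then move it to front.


MTF encoding:
'b': index 1 in ['a', 'b', 'd', 'e'] -> ['b', 'a', 'd', 'e']
'd': index 2 in ['b', 'a', 'd', 'e'] -> ['d', 'b', 'a', 'e']
'a': index 2 in ['d', 'b', 'a', 'e'] -> ['a', 'd', 'b', 'e']
'b': index 2 in ['a', 'd', 'b', 'e'] -> ['b', 'a', 'd', 'e']
'b': index 0 in ['b', 'a', 'd', 'e'] -> ['b', 'a', 'd', 'e']
'd': index 2 in ['b', 'a', 'd', 'e'] -> ['d', 'b', 'a', 'e']
'd': index 0 in ['d', 'b', 'a', 'e'] -> ['d', 'b', 'a', 'e']
'e': index 3 in ['d', 'b', 'a', 'e'] -> ['e', 'd', 'b', 'a']


Output: [1, 2, 2, 2, 0, 2, 0, 3]


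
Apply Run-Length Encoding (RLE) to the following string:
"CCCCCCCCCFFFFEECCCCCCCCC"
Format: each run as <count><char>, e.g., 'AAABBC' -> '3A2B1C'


Scanning runs left to right:
  i=0: run of 'C' x 9 -> '9C'
  i=9: run of 'F' x 4 -> '4F'
  i=13: run of 'E' x 2 -> '2E'
  i=15: run of 'C' x 9 -> '9C'

RLE = 9C4F2E9C


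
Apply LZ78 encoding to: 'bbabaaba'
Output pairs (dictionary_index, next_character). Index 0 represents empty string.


LZ78 encoding steps:
Dictionary: {0: ''}
Step 1: w='' (idx 0), next='b' -> output (0, 'b'), add 'b' as idx 1
Step 2: w='b' (idx 1), next='a' -> output (1, 'a'), add 'ba' as idx 2
Step 3: w='ba' (idx 2), next='a' -> output (2, 'a'), add 'baa' as idx 3
Step 4: w='ba' (idx 2), end of input -> output (2, '')


Encoded: [(0, 'b'), (1, 'a'), (2, 'a'), (2, '')]


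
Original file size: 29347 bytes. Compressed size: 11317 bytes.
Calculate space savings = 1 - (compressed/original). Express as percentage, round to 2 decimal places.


ratio = compressed/original = 11317/29347 = 0.385627
savings = 1 - ratio = 1 - 0.385627 = 0.614373
as a percentage: 0.614373 * 100 = 61.44%

Space savings = 1 - 11317/29347 = 61.44%


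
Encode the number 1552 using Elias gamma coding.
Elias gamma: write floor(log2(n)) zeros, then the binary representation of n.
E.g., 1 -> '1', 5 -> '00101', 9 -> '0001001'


num_bits = floor(log2(1552)) + 1 = 11
leading_zeros = num_bits - 1 = 10
binary(1552) = 11000010000

Elias gamma(1552) = '0000000000' + '11000010000' = 000000000011000010000 (21 bits)


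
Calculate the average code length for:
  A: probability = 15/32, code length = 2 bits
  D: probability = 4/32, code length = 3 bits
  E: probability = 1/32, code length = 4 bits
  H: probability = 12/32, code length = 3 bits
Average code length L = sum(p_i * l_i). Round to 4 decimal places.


Weighted contributions p_i * l_i:
  A: (15/32) * 2 = 30/32
  D: (4/32) * 3 = 12/32
  E: (1/32) * 4 = 4/32
  H: (12/32) * 3 = 36/32
Sum = (30 + 12 + 4 + 36)/32 = 82/32

L = 82/32 = 2.5625 bits/symbol


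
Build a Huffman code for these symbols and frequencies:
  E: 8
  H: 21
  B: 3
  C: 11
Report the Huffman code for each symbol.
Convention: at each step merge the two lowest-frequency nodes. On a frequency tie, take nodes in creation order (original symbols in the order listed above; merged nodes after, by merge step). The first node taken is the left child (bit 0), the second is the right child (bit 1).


Huffman tree construction:
Step 1: Merge B(3) + E(8) = 11
Step 2: Merge C(11) + (B+E)(11) = 22
Step 3: Merge H(21) + (C+(B+E))(22) = 43
Read each symbol's code off the tree from the root (left child = 0, right child = 1).

Codes:
  E: 111 (length 3)
  H: 0 (length 1)
  B: 110 (length 3)
  C: 10 (length 2)
Average code length: 76/43 = 1.7674 bits/symbol


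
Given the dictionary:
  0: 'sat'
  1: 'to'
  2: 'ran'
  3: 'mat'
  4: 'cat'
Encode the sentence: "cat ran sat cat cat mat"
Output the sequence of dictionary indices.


Look up each word in the dictionary:
  'cat' -> 4
  'ran' -> 2
  'sat' -> 0
  'cat' -> 4
  'cat' -> 4
  'mat' -> 3

Encoded: [4, 2, 0, 4, 4, 3]


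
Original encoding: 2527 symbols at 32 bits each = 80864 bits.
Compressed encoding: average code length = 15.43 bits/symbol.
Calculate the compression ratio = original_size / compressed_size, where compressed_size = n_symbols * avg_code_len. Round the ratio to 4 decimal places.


original_size = n_symbols * orig_bits = 2527 * 32 = 80864 bits
compressed_size = n_symbols * avg_code_len = 2527 * 15.43 = 38991.61 bits
ratio = original_size / compressed_size = 80864 / 38991.61 = 2.0739

Compression ratio = 2.0739


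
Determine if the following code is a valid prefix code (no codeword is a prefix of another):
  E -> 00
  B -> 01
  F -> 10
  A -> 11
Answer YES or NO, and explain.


Checking each pair (does one codeword prefix another?):
  E='00' vs B='01': no prefix
  E='00' vs F='10': no prefix
  E='00' vs A='11': no prefix
  B='01' vs E='00': no prefix
  B='01' vs F='10': no prefix
  B='01' vs A='11': no prefix
  F='10' vs E='00': no prefix
  F='10' vs B='01': no prefix
  F='10' vs A='11': no prefix
  A='11' vs E='00': no prefix
  A='11' vs B='01': no prefix
  A='11' vs F='10': no prefix
No violation found over all pairs.

YES -- this is a valid prefix code. No codeword is a prefix of any other codeword.


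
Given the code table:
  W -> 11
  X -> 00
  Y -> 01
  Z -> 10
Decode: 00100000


Decoding:
00 -> X
10 -> Z
00 -> X
00 -> X


Result: XZXX


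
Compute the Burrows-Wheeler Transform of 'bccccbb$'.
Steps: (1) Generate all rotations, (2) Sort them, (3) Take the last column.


Rotations (sorted):
  0: $bccccbb -> last char: b
  1: b$bccccb -> last char: b
  2: bb$bcccc -> last char: c
  3: bccccbb$ -> last char: $
  4: cbb$bccc -> last char: c
  5: ccbb$bcc -> last char: c
  6: cccbb$bc -> last char: c
  7: ccccbb$b -> last char: b


BWT = bbc$cccb


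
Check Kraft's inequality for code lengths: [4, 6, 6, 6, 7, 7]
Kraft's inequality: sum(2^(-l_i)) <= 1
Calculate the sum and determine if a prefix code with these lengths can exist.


Sum = 2^(-4) + 2^(-6) + 2^(-6) + 2^(-6) + 2^(-7) + 2^(-7)
    = 0.0625 + 0.015625 + 0.015625 + 0.015625 + 0.0078125 + 0.0078125
    = 16/128 = 0.125
Since 0.125 <= 1, Kraft's inequality IS satisfied.
A prefix code with these lengths CAN exist.

Kraft sum = 0.125. Satisfied.


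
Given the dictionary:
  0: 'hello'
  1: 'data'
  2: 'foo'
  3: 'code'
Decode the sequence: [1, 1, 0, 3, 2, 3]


Look up each index in the dictionary:
  1 -> 'data'
  1 -> 'data'
  0 -> 'hello'
  3 -> 'code'
  2 -> 'foo'
  3 -> 'code'

Decoded: "data data hello code foo code"


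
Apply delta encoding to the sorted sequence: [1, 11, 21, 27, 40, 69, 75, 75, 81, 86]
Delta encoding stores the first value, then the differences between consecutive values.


First value: 1
Deltas:
  11 - 1 = 10
  21 - 11 = 10
  27 - 21 = 6
  40 - 27 = 13
  69 - 40 = 29
  75 - 69 = 6
  75 - 75 = 0
  81 - 75 = 6
  86 - 81 = 5


Delta encoded: [1, 10, 10, 6, 13, 29, 6, 0, 6, 5]
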